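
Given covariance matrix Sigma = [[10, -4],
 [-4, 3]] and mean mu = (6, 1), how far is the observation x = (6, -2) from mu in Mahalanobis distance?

Step 1 — centre the observation: (x - mu) = (0, -3).

Step 2 — invert Sigma. det(Sigma) = 10·3 - (-4)² = 14.
  Sigma^{-1} = (1/det) · [[d, -b], [-b, a]] = [[0.2143, 0.2857],
 [0.2857, 0.7143]].

Step 3 — form the quadratic (x - mu)^T · Sigma^{-1} · (x - mu):
  Sigma^{-1} · (x - mu) = (-0.8571, -2.1429).
  (x - mu)^T · [Sigma^{-1} · (x - mu)] = (0)·(-0.8571) + (-3)·(-2.1429) = 6.4286.

Step 4 — take square root: d = √(6.4286) ≈ 2.5355.

d(x, mu) = √(6.4286) ≈ 2.5355


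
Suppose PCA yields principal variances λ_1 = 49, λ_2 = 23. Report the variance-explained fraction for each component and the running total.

Step 1 — total variance = trace(Sigma) = Σ λ_i = 49 + 23 = 72.

Step 2 — fraction explained by component i = λ_i / Σ λ:
  PC1: 49/72 = 0.6806
  PC2: 23/72 = 0.3194

Step 3 — cumulative fraction after k components = (λ_1 + ... + λ_k) / Σ λ:
  k = 1: 49/72 = 0.6806
  k = 2: (49 + 23)/72 = 72/72 = 1

Summary (fraction, with percent):

explained: PC1 0.6806 (68.06%), PC2 0.3194 (31.94%);  cumulative: 0.6806, 1


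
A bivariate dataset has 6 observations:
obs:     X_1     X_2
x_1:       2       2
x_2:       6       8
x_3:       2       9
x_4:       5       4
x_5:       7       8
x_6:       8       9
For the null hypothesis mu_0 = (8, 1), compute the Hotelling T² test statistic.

Step 1 — sample mean vector:
  mean(X_1) = (2 + 6 + 2 + 5 + 7 + 8) / 6 = 30/6 = 5
  mean(X_2) = (2 + 8 + 9 + 4 + 8 + 9) / 6 = 40/6 = 6.6667
  x̄ = (5, 6.6667),  deviation x̄ - mu_0 = (5, 6.6667) - (8, 1) = (-3, 5.6667).

Step 2 — sample covariance matrix, S[i,j] = (1/(n-1)) · Σ_k (x_{k,i} - mean_i) · (x_{k,j} - mean_j), divisor n-1 = 5:
  S[X_1,X_1] = ((-3)·(-3) + (1)·(1) + (-3)·(-3) + (0)·(0) + (2)·(2) + (3)·(3)) / 5 = 32/5 = 6.4
  S[X_1,X_2] = ((-3)·(-4.6667) + (1)·(1.3333) + (-3)·(2.3333) + (0)·(-2.6667) + (2)·(1.3333) + (3)·(2.3333)) / 5 = 18/5 = 3.6
  S[X_2,X_2] = ((-4.6667)·(-4.6667) + (1.3333)·(1.3333) + (2.3333)·(2.3333) + (-2.6667)·(-2.6667) + (1.3333)·(1.3333) + (2.3333)·(2.3333)) / 5 = 43.3333/5 = 8.6667
  S = [[6.4, 3.6],
 [3.6, 8.6667]].

Step 3 — invert S. det(S) = 6.4·8.6667 - (3.6)² = 42.5067.
  S^{-1} = (1/det) · [[d, -b], [-b, a]] = [[0.2039, -0.0847],
 [-0.0847, 0.1506]].

Step 4 — quadratic form (x̄ - mu_0)^T · S^{-1} · (x̄ - mu_0):
  S^{-1} · (x̄ - mu_0) = (-1.0916, 1.1073),
  (x̄ - mu_0)^T · [...] = (-3)·(-1.0916) + (5.6667)·(1.1073) = 9.5494.

Step 5 — scale by n: T² = 6 · 9.5494 = 57.2961.

T² ≈ 57.2961


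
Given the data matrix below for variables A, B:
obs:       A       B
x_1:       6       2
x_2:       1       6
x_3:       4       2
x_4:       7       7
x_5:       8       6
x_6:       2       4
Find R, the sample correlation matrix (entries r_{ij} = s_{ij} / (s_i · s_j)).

Step 1 — column means:
  mean(A) = (6 + 1 + 4 + 7 + 8 + 2) / 6 = 28/6 = 4.6667
  mean(B) = (2 + 6 + 2 + 7 + 6 + 4) / 6 = 27/6 = 4.5

Step 2 — sample variances and covariances s[i,j] = (1/(n-1)) · Σ_k (x_{k,i} - mean_i) · (x_{k,j} - mean_j), with n-1 = 5:
  s[A,A] = ((1.3333)·(1.3333) + (-3.6667)·(-3.6667) + (-0.6667)·(-0.6667) + (2.3333)·(2.3333) + (3.3333)·(3.3333) + (-2.6667)·(-2.6667)) / 5 = 39.3333/5 = 7.8667
  s[A,B] = ((1.3333)·(-2.5) + (-3.6667)·(1.5) + (-0.6667)·(-2.5) + (2.3333)·(2.5) + (3.3333)·(1.5) + (-2.6667)·(-0.5)) / 5 = 5/5 = 1
  s[B,B] = ((-2.5)·(-2.5) + (1.5)·(1.5) + (-2.5)·(-2.5) + (2.5)·(2.5) + (1.5)·(1.5) + (-0.5)·(-0.5)) / 5 = 23.5/5 = 4.7
  Sample standard deviations s_i = √(s[i,i]):
  s(A) = √(7.8667) = 2.8048
  s(B) = √(4.7) = 2.1679

Step 3 — r_{ij} = s_{ij} / (s_i · s_j):
  r[A,A] = 1 (diagonal).
  r[A,B] = 1 / (2.8048 · 2.1679) = 1 / 6.0806 = 0.1645
  r[B,B] = 1 (diagonal).

R is symmetric with unit diagonal. Assembling:

R = [[1, 0.1645],
 [0.1645, 1]]


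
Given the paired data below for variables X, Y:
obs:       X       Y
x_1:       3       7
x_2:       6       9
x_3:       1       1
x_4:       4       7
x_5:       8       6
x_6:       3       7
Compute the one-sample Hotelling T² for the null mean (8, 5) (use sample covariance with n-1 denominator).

Step 1 — sample mean vector:
  mean(X) = (3 + 6 + 1 + 4 + 8 + 3) / 6 = 25/6 = 4.1667
  mean(Y) = (7 + 9 + 1 + 7 + 6 + 7) / 6 = 37/6 = 6.1667
  x̄ = (4.1667, 6.1667),  deviation x̄ - mu_0 = (4.1667, 6.1667) - (8, 5) = (-3.8333, 1.1667).

Step 2 — sample covariance matrix, S[i,j] = (1/(n-1)) · Σ_k (x_{k,i} - mean_i) · (x_{k,j} - mean_j), divisor n-1 = 5:
  S[X,X] = ((-1.1667)·(-1.1667) + (1.8333)·(1.8333) + (-3.1667)·(-3.1667) + (-0.1667)·(-0.1667) + (3.8333)·(3.8333) + (-1.1667)·(-1.1667)) / 5 = 30.8333/5 = 6.1667
  S[X,Y] = ((-1.1667)·(0.8333) + (1.8333)·(2.8333) + (-3.1667)·(-5.1667) + (-0.1667)·(0.8333) + (3.8333)·(-0.1667) + (-1.1667)·(0.8333)) / 5 = 18.8333/5 = 3.7667
  S[Y,Y] = ((0.8333)·(0.8333) + (2.8333)·(2.8333) + (-5.1667)·(-5.1667) + (0.8333)·(0.8333) + (-0.1667)·(-0.1667) + (0.8333)·(0.8333)) / 5 = 36.8333/5 = 7.3667
  S = [[6.1667, 3.7667],
 [3.7667, 7.3667]].

Step 3 — invert S. det(S) = 6.1667·7.3667 - (3.7667)² = 31.24.
  S^{-1} = (1/det) · [[d, -b], [-b, a]] = [[0.2358, -0.1206],
 [-0.1206, 0.1974]].

Step 4 — quadratic form (x̄ - mu_0)^T · S^{-1} · (x̄ - mu_0):
  S^{-1} · (x̄ - mu_0) = (-1.0446, 0.6925),
  (x̄ - mu_0)^T · [...] = (-3.8333)·(-1.0446) + (1.1667)·(0.6925) = 4.8122.

Step 5 — scale by n: T² = 6 · 4.8122 = 28.8732.

T² ≈ 28.8732


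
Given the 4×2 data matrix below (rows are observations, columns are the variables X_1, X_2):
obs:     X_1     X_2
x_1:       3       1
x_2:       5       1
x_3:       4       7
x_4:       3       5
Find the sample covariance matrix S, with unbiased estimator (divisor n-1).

Step 1 — column means:
  mean(X_1) = (3 + 5 + 4 + 3) / 4 = 15/4 = 3.75
  mean(X_2) = (1 + 1 + 7 + 5) / 4 = 14/4 = 3.5

Step 2 — sample covariance S[i,j] = (1/(n-1)) · Σ_k (x_{k,i} - mean_i) · (x_{k,j} - mean_j), with n-1 = 3.
  S[X_1,X_1] = ((-0.75)·(-0.75) + (1.25)·(1.25) + (0.25)·(0.25) + (-0.75)·(-0.75)) / 3 = 2.75/3 = 0.9167
  S[X_1,X_2] = ((-0.75)·(-2.5) + (1.25)·(-2.5) + (0.25)·(3.5) + (-0.75)·(1.5)) / 3 = -1.5/3 = -0.5
  S[X_2,X_2] = ((-2.5)·(-2.5) + (-2.5)·(-2.5) + (3.5)·(3.5) + (1.5)·(1.5)) / 3 = 27/3 = 9

S is symmetric (S[j,i] = S[i,j]). Assembling:

S = [[0.9167, -0.5],
 [-0.5, 9]]


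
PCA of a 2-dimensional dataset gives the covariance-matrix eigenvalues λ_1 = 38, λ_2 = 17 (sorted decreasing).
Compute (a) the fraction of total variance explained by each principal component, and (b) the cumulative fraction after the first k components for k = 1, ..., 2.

Step 1 — total variance = trace(Sigma) = Σ λ_i = 38 + 17 = 55.

Step 2 — fraction explained by component i = λ_i / Σ λ:
  PC1: 38/55 = 0.6909
  PC2: 17/55 = 0.3091

Step 3 — cumulative fraction after k components = (λ_1 + ... + λ_k) / Σ λ:
  k = 1: 38/55 = 0.6909
  k = 2: (38 + 17)/55 = 55/55 = 1

Summary (fraction, with percent):

explained: PC1 0.6909 (69.09%), PC2 0.3091 (30.91%);  cumulative: 0.6909, 1


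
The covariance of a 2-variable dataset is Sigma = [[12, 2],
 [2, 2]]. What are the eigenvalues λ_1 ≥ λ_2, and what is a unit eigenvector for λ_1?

Step 1 — characteristic polynomial of 2×2 Sigma:
  det(Sigma - λI) = λ² - trace · λ + det = 0.
  trace = 12 + 2 = 14, det = 12·2 - (2)² = 20.
Step 2 — discriminant:
  Δ = trace² - 4·det = 196 - 80 = 116.
Step 3 — eigenvalues:
  λ = (trace ± √Δ)/2 = (14 ± 10.7703)/2,
  λ_1 = 12.3852,  λ_2 = 1.6148.

Step 4 — unit eigenvector for λ_1: solve (Sigma - λ_1 I)v = 0. First row:
  (12 - 12.3852)·v_x + (2)·v_y = 0, i.e. (-0.3852)·v_x + (2)·v_y = 0,
  so v ∝ (b, λ_1 - a) = (2, 0.3852) = u.
  ||u|| = √((2)² + (0.3852)²) = √(4.1484) ≈ 2.0368,
  v_1 = u/||u|| ≈ (0.982, 0.1891) (||v_1|| = 1).

λ_1 = 12.3852,  λ_2 = 1.6148;  v_1 ≈ (0.982, 0.1891)


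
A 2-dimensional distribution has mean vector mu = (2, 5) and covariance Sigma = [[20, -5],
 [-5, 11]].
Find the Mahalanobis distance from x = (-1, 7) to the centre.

Step 1 — centre the observation: (x - mu) = (-3, 2).

Step 2 — invert Sigma. det(Sigma) = 20·11 - (-5)² = 195.
  Sigma^{-1} = (1/det) · [[d, -b], [-b, a]] = [[0.0564, 0.0256],
 [0.0256, 0.1026]].

Step 3 — form the quadratic (x - mu)^T · Sigma^{-1} · (x - mu):
  Sigma^{-1} · (x - mu) = (-0.1179, 0.1282).
  (x - mu)^T · [Sigma^{-1} · (x - mu)] = (-3)·(-0.1179) + (2)·(0.1282) = 0.6103.

Step 4 — take square root: d = √(0.6103) ≈ 0.7812.

d(x, mu) = √(0.6103) ≈ 0.7812


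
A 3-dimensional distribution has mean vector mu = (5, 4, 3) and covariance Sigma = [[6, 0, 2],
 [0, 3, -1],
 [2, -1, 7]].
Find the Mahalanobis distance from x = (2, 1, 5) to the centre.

Step 1 — centre the observation: (x - mu) = (-3, -3, 2).

Step 2 — invert Sigma (cofactor / det for 3×3, or solve directly):
  Sigma^{-1} = [[0.1852, -0.0185, -0.0556],
 [-0.0185, 0.3519, 0.0556],
 [-0.0556, 0.0556, 0.1667]].

Step 3 — form the quadratic (x - mu)^T · Sigma^{-1} · (x - mu):
  Sigma^{-1} · (x - mu) = (-0.6111, -0.8889, 0.3333).
  (x - mu)^T · [Sigma^{-1} · (x - mu)] = (-3)·(-0.6111) + (-3)·(-0.8889) + (2)·(0.3333) = 5.1667.

Step 4 — take square root: d = √(5.1667) ≈ 2.273.

d(x, mu) = √(5.1667) ≈ 2.273


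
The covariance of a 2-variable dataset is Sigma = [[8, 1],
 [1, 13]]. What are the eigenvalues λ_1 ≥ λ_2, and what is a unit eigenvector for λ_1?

Step 1 — characteristic polynomial of 2×2 Sigma:
  det(Sigma - λI) = λ² - trace · λ + det = 0.
  trace = 8 + 13 = 21, det = 8·13 - (1)² = 103.
Step 2 — discriminant:
  Δ = trace² - 4·det = 441 - 412 = 29.
Step 3 — eigenvalues:
  λ = (trace ± √Δ)/2 = (21 ± 5.3852)/2,
  λ_1 = 13.1926,  λ_2 = 7.8074.

Step 4 — unit eigenvector for λ_1: solve (Sigma - λ_1 I)v = 0. First row:
  (8 - 13.1926)·v_x + (1)·v_y = 0, i.e. (-5.1926)·v_x + (1)·v_y = 0,
  so v ∝ (b, λ_1 - a) = (1, 5.1926) = u.
  ||u|| = √((1)² + (5.1926)²) = √(27.9629) ≈ 5.288,
  v_1 = u/||u|| ≈ (0.1891, 0.982) (||v_1|| = 1).

λ_1 = 13.1926,  λ_2 = 7.8074;  v_1 ≈ (0.1891, 0.982)


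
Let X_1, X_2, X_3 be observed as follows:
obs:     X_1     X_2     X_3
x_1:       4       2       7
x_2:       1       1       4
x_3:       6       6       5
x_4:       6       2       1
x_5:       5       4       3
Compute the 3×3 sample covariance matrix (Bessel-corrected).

Step 1 — column means:
  mean(X_1) = (4 + 1 + 6 + 6 + 5) / 5 = 22/5 = 4.4
  mean(X_2) = (2 + 1 + 6 + 2 + 4) / 5 = 15/5 = 3
  mean(X_3) = (7 + 4 + 5 + 1 + 3) / 5 = 20/5 = 4

Step 2 — sample covariance S[i,j] = (1/(n-1)) · Σ_k (x_{k,i} - mean_i) · (x_{k,j} - mean_j), with n-1 = 4.
  S[X_1,X_1] = ((-0.4)·(-0.4) + (-3.4)·(-3.4) + (1.6)·(1.6) + (1.6)·(1.6) + (0.6)·(0.6)) / 4 = 17.2/4 = 4.3
  S[X_1,X_2] = ((-0.4)·(-1) + (-3.4)·(-2) + (1.6)·(3) + (1.6)·(-1) + (0.6)·(1)) / 4 = 11/4 = 2.75
  S[X_1,X_3] = ((-0.4)·(3) + (-3.4)·(0) + (1.6)·(1) + (1.6)·(-3) + (0.6)·(-1)) / 4 = -5/4 = -1.25
  S[X_2,X_2] = ((-1)·(-1) + (-2)·(-2) + (3)·(3) + (-1)·(-1) + (1)·(1)) / 4 = 16/4 = 4
  S[X_2,X_3] = ((-1)·(3) + (-2)·(0) + (3)·(1) + (-1)·(-3) + (1)·(-1)) / 4 = 2/4 = 0.5
  S[X_3,X_3] = ((3)·(3) + (0)·(0) + (1)·(1) + (-3)·(-3) + (-1)·(-1)) / 4 = 20/4 = 5

S is symmetric (S[j,i] = S[i,j]). Assembling:

S = [[4.3, 2.75, -1.25],
 [2.75, 4, 0.5],
 [-1.25, 0.5, 5]]


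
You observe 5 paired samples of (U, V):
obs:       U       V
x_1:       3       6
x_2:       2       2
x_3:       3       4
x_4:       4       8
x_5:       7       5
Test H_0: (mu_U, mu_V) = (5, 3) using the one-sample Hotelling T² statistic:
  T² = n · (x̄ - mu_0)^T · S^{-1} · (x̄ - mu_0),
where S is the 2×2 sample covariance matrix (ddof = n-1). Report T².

Step 1 — sample mean vector:
  mean(U) = (3 + 2 + 3 + 4 + 7) / 5 = 19/5 = 3.8
  mean(V) = (6 + 2 + 4 + 8 + 5) / 5 = 25/5 = 5
  x̄ = (3.8, 5),  deviation x̄ - mu_0 = (3.8, 5) - (5, 3) = (-1.2, 2).

Step 2 — sample covariance matrix, S[i,j] = (1/(n-1)) · Σ_k (x_{k,i} - mean_i) · (x_{k,j} - mean_j), divisor n-1 = 4:
  S[U,U] = ((-0.8)·(-0.8) + (-1.8)·(-1.8) + (-0.8)·(-0.8) + (0.2)·(0.2) + (3.2)·(3.2)) / 4 = 14.8/4 = 3.7
  S[U,V] = ((-0.8)·(1) + (-1.8)·(-3) + (-0.8)·(-1) + (0.2)·(3) + (3.2)·(0)) / 4 = 6/4 = 1.5
  S[V,V] = ((1)·(1) + (-3)·(-3) + (-1)·(-1) + (3)·(3) + (0)·(0)) / 4 = 20/4 = 5
  S = [[3.7, 1.5],
 [1.5, 5]].

Step 3 — invert S. det(S) = 3.7·5 - (1.5)² = 16.25.
  S^{-1} = (1/det) · [[d, -b], [-b, a]] = [[0.3077, -0.0923],
 [-0.0923, 0.2277]].

Step 4 — quadratic form (x̄ - mu_0)^T · S^{-1} · (x̄ - mu_0):
  S^{-1} · (x̄ - mu_0) = (-0.5538, 0.5662),
  (x̄ - mu_0)^T · [...] = (-1.2)·(-0.5538) + (2)·(0.5662) = 1.7969.

Step 5 — scale by n: T² = 5 · 1.7969 = 8.9846.

T² ≈ 8.9846


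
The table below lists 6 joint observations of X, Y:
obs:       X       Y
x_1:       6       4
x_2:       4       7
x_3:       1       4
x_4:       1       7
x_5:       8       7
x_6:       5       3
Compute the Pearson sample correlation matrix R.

Step 1 — column means:
  mean(X) = (6 + 4 + 1 + 1 + 8 + 5) / 6 = 25/6 = 4.1667
  mean(Y) = (4 + 7 + 4 + 7 + 7 + 3) / 6 = 32/6 = 5.3333

Step 2 — sample variances and covariances s[i,j] = (1/(n-1)) · Σ_k (x_{k,i} - mean_i) · (x_{k,j} - mean_j), with n-1 = 5:
  s[X,X] = ((1.8333)·(1.8333) + (-0.1667)·(-0.1667) + (-3.1667)·(-3.1667) + (-3.1667)·(-3.1667) + (3.8333)·(3.8333) + (0.8333)·(0.8333)) / 5 = 38.8333/5 = 7.7667
  s[X,Y] = ((1.8333)·(-1.3333) + (-0.1667)·(1.6667) + (-3.1667)·(-1.3333) + (-3.1667)·(1.6667) + (3.8333)·(1.6667) + (0.8333)·(-2.3333)) / 5 = 0.6667/5 = 0.1333
  s[Y,Y] = ((-1.3333)·(-1.3333) + (1.6667)·(1.6667) + (-1.3333)·(-1.3333) + (1.6667)·(1.6667) + (1.6667)·(1.6667) + (-2.3333)·(-2.3333)) / 5 = 17.3333/5 = 3.4667
  Sample standard deviations s_i = √(s[i,i]):
  s(X) = √(7.7667) = 2.7869
  s(Y) = √(3.4667) = 1.8619

Step 3 — r_{ij} = s_{ij} / (s_i · s_j):
  r[X,X] = 1 (diagonal).
  r[X,Y] = 0.1333 / (2.7869 · 1.8619) = 0.1333 / 5.1889 = 0.0257
  r[Y,Y] = 1 (diagonal).

R is symmetric with unit diagonal. Assembling:

R = [[1, 0.0257],
 [0.0257, 1]]


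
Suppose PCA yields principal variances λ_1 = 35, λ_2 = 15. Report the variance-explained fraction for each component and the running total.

Step 1 — total variance = trace(Sigma) = Σ λ_i = 35 + 15 = 50.

Step 2 — fraction explained by component i = λ_i / Σ λ:
  PC1: 35/50 = 0.7
  PC2: 15/50 = 0.3

Step 3 — cumulative fraction after k components = (λ_1 + ... + λ_k) / Σ λ:
  k = 1: 35/50 = 0.7
  k = 2: (35 + 15)/50 = 50/50 = 1

Summary (fraction, with percent):

explained: PC1 0.7 (70%), PC2 0.3 (30%);  cumulative: 0.7, 1


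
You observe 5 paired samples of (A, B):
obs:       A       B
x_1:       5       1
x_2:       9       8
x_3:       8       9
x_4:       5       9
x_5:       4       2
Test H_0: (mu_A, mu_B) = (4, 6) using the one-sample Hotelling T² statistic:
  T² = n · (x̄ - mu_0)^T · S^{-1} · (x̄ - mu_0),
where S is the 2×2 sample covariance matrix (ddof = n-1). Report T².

Step 1 — sample mean vector:
  mean(A) = (5 + 9 + 8 + 5 + 4) / 5 = 31/5 = 6.2
  mean(B) = (1 + 8 + 9 + 9 + 2) / 5 = 29/5 = 5.8
  x̄ = (6.2, 5.8),  deviation x̄ - mu_0 = (6.2, 5.8) - (4, 6) = (2.2, -0.2).

Step 2 — sample covariance matrix, S[i,j] = (1/(n-1)) · Σ_k (x_{k,i} - mean_i) · (x_{k,j} - mean_j), divisor n-1 = 4:
  S[A,A] = ((-1.2)·(-1.2) + (2.8)·(2.8) + (1.8)·(1.8) + (-1.2)·(-1.2) + (-2.2)·(-2.2)) / 4 = 18.8/4 = 4.7
  S[A,B] = ((-1.2)·(-4.8) + (2.8)·(2.2) + (1.8)·(3.2) + (-1.2)·(3.2) + (-2.2)·(-3.8)) / 4 = 22.2/4 = 5.55
  S[B,B] = ((-4.8)·(-4.8) + (2.2)·(2.2) + (3.2)·(3.2) + (3.2)·(3.2) + (-3.8)·(-3.8)) / 4 = 62.8/4 = 15.7
  S = [[4.7, 5.55],
 [5.55, 15.7]].

Step 3 — invert S. det(S) = 4.7·15.7 - (5.55)² = 42.9875.
  S^{-1} = (1/det) · [[d, -b], [-b, a]] = [[0.3652, -0.1291],
 [-0.1291, 0.1093]].

Step 4 — quadratic form (x̄ - mu_0)^T · S^{-1} · (x̄ - mu_0):
  S^{-1} · (x̄ - mu_0) = (0.8293, -0.3059),
  (x̄ - mu_0)^T · [...] = (2.2)·(0.8293) + (-0.2)·(-0.3059) = 1.8857.

Step 5 — scale by n: T² = 5 · 1.8857 = 9.4283.

T² ≈ 9.4283


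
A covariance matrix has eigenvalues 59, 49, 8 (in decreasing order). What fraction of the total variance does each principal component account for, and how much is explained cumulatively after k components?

Step 1 — total variance = trace(Sigma) = Σ λ_i = 59 + 49 + 8 = 116.

Step 2 — fraction explained by component i = λ_i / Σ λ:
  PC1: 59/116 = 0.5086
  PC2: 49/116 = 0.4224
  PC3: 8/116 = 0.069

Step 3 — cumulative fraction after k components = (λ_1 + ... + λ_k) / Σ λ:
  k = 1: 59/116 = 0.5086
  k = 2: (59 + 49)/116 = 108/116 = 0.931
  k = 3: (59 + 49 + 8)/116 = 116/116 = 1

Summary (fraction, with percent):

explained: PC1 0.5086 (50.86%), PC2 0.4224 (42.24%), PC3 0.069 (6.9%);  cumulative: 0.5086, 0.931, 1


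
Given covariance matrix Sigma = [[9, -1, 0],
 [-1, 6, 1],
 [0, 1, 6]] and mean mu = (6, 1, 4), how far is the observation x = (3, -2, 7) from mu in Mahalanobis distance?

Step 1 — centre the observation: (x - mu) = (-3, -3, 3).

Step 2 — invert Sigma (cofactor / det for 3×3, or solve directly):
  Sigma^{-1} = [[0.1133, 0.0194, -0.0032],
 [0.0194, 0.1748, -0.0291],
 [-0.0032, -0.0291, 0.1715]].

Step 3 — form the quadratic (x - mu)^T · Sigma^{-1} · (x - mu):
  Sigma^{-1} · (x - mu) = (-0.4078, -0.6699, 0.6117).
  (x - mu)^T · [Sigma^{-1} · (x - mu)] = (-3)·(-0.4078) + (-3)·(-0.6699) + (3)·(0.6117) = 5.068.

Step 4 — take square root: d = √(5.068) ≈ 2.2512.

d(x, mu) = √(5.068) ≈ 2.2512


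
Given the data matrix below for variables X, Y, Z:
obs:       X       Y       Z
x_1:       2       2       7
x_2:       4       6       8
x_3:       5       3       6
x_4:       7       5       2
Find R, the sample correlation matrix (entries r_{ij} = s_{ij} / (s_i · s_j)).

Step 1 — column means:
  mean(X) = (2 + 4 + 5 + 7) / 4 = 18/4 = 4.5
  mean(Y) = (2 + 6 + 3 + 5) / 4 = 16/4 = 4
  mean(Z) = (7 + 8 + 6 + 2) / 4 = 23/4 = 5.75

Step 2 — sample variances and covariances s[i,j] = (1/(n-1)) · Σ_k (x_{k,i} - mean_i) · (x_{k,j} - mean_j), with n-1 = 3:
  s[X,X] = ((-2.5)·(-2.5) + (-0.5)·(-0.5) + (0.5)·(0.5) + (2.5)·(2.5)) / 3 = 13/3 = 4.3333
  s[X,Y] = ((-2.5)·(-2) + (-0.5)·(2) + (0.5)·(-1) + (2.5)·(1)) / 3 = 6/3 = 2
  s[X,Z] = ((-2.5)·(1.25) + (-0.5)·(2.25) + (0.5)·(0.25) + (2.5)·(-3.75)) / 3 = -13.5/3 = -4.5
  s[Y,Y] = ((-2)·(-2) + (2)·(2) + (-1)·(-1) + (1)·(1)) / 3 = 10/3 = 3.3333
  s[Y,Z] = ((-2)·(1.25) + (2)·(2.25) + (-1)·(0.25) + (1)·(-3.75)) / 3 = -2/3 = -0.6667
  s[Z,Z] = ((1.25)·(1.25) + (2.25)·(2.25) + (0.25)·(0.25) + (-3.75)·(-3.75)) / 3 = 20.75/3 = 6.9167
  Sample standard deviations s_i = √(s[i,i]):
  s(X) = √(4.3333) = 2.0817
  s(Y) = √(3.3333) = 1.8257
  s(Z) = √(6.9167) = 2.63

Step 3 — r_{ij} = s_{ij} / (s_i · s_j):
  r[X,X] = 1 (diagonal).
  r[X,Y] = 2 / (2.0817 · 1.8257) = 2 / 3.8006 = 0.5262
  r[X,Z] = -4.5 / (2.0817 · 2.63) = -4.5 / 5.4747 = -0.822
  r[Y,Y] = 1 (diagonal).
  r[Y,Z] = -0.6667 / (1.8257 · 2.63) = -0.6667 / 4.8016 = -0.1388
  r[Z,Z] = 1 (diagonal).

R is symmetric with unit diagonal. Assembling:

R = [[1, 0.5262, -0.822],
 [0.5262, 1, -0.1388],
 [-0.822, -0.1388, 1]]


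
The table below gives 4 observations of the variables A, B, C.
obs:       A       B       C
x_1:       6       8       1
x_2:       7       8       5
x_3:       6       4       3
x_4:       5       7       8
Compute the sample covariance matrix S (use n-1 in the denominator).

Step 1 — column means:
  mean(A) = (6 + 7 + 6 + 5) / 4 = 24/4 = 6
  mean(B) = (8 + 8 + 4 + 7) / 4 = 27/4 = 6.75
  mean(C) = (1 + 5 + 3 + 8) / 4 = 17/4 = 4.25

Step 2 — sample covariance S[i,j] = (1/(n-1)) · Σ_k (x_{k,i} - mean_i) · (x_{k,j} - mean_j), with n-1 = 3.
  S[A,A] = ((0)·(0) + (1)·(1) + (0)·(0) + (-1)·(-1)) / 3 = 2/3 = 0.6667
  S[A,B] = ((0)·(1.25) + (1)·(1.25) + (0)·(-2.75) + (-1)·(0.25)) / 3 = 1/3 = 0.3333
  S[A,C] = ((0)·(-3.25) + (1)·(0.75) + (0)·(-1.25) + (-1)·(3.75)) / 3 = -3/3 = -1
  S[B,B] = ((1.25)·(1.25) + (1.25)·(1.25) + (-2.75)·(-2.75) + (0.25)·(0.25)) / 3 = 10.75/3 = 3.5833
  S[B,C] = ((1.25)·(-3.25) + (1.25)·(0.75) + (-2.75)·(-1.25) + (0.25)·(3.75)) / 3 = 1.25/3 = 0.4167
  S[C,C] = ((-3.25)·(-3.25) + (0.75)·(0.75) + (-1.25)·(-1.25) + (3.75)·(3.75)) / 3 = 26.75/3 = 8.9167

S is symmetric (S[j,i] = S[i,j]). Assembling:

S = [[0.6667, 0.3333, -1],
 [0.3333, 3.5833, 0.4167],
 [-1, 0.4167, 8.9167]]


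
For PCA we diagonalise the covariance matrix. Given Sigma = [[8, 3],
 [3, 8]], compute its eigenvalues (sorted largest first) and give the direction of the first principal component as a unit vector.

Step 1 — characteristic polynomial of 2×2 Sigma:
  det(Sigma - λI) = λ² - trace · λ + det = 0.
  trace = 8 + 8 = 16, det = 8·8 - (3)² = 55.
Step 2 — discriminant:
  Δ = trace² - 4·det = 256 - 220 = 36.
Step 3 — eigenvalues:
  λ = (trace ± √Δ)/2 = (16 ± 6)/2,
  λ_1 = 11,  λ_2 = 5.

Step 4 — unit eigenvector for λ_1: solve (Sigma - λ_1 I)v = 0. First row:
  (8 - 11)·v_x + (3)·v_y = 0, i.e. (-3)·v_x + (3)·v_y = 0,
  so v ∝ (b, λ_1 - a) = (3, 3) = u.
  ||u|| = √((3)² + (3)²) = √(18) ≈ 4.2426,
  v_1 = u/||u|| ≈ (0.7071, 0.7071) (||v_1|| = 1).

λ_1 = 11,  λ_2 = 5;  v_1 ≈ (0.7071, 0.7071)


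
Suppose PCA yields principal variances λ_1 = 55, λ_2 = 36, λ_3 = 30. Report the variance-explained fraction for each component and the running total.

Step 1 — total variance = trace(Sigma) = Σ λ_i = 55 + 36 + 30 = 121.

Step 2 — fraction explained by component i = λ_i / Σ λ:
  PC1: 55/121 = 0.4545
  PC2: 36/121 = 0.2975
  PC3: 30/121 = 0.2479

Step 3 — cumulative fraction after k components = (λ_1 + ... + λ_k) / Σ λ:
  k = 1: 55/121 = 0.4545
  k = 2: (55 + 36)/121 = 91/121 = 0.7521
  k = 3: (55 + 36 + 30)/121 = 121/121 = 1

Summary (fraction, with percent):

explained: PC1 0.4545 (45.45%), PC2 0.2975 (29.75%), PC3 0.2479 (24.79%);  cumulative: 0.4545, 0.7521, 1


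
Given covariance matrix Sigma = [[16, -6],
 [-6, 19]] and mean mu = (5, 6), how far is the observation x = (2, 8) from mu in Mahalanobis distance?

Step 1 — centre the observation: (x - mu) = (-3, 2).

Step 2 — invert Sigma. det(Sigma) = 16·19 - (-6)² = 268.
  Sigma^{-1} = (1/det) · [[d, -b], [-b, a]] = [[0.0709, 0.0224],
 [0.0224, 0.0597]].

Step 3 — form the quadratic (x - mu)^T · Sigma^{-1} · (x - mu):
  Sigma^{-1} · (x - mu) = (-0.1679, 0.0522).
  (x - mu)^T · [Sigma^{-1} · (x - mu)] = (-3)·(-0.1679) + (2)·(0.0522) = 0.6082.

Step 4 — take square root: d = √(0.6082) ≈ 0.7799.

d(x, mu) = √(0.6082) ≈ 0.7799


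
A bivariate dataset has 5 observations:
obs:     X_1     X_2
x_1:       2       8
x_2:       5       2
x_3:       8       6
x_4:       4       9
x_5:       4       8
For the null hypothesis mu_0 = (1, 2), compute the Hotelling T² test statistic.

Step 1 — sample mean vector:
  mean(X_1) = (2 + 5 + 8 + 4 + 4) / 5 = 23/5 = 4.6
  mean(X_2) = (8 + 2 + 6 + 9 + 8) / 5 = 33/5 = 6.6
  x̄ = (4.6, 6.6),  deviation x̄ - mu_0 = (4.6, 6.6) - (1, 2) = (3.6, 4.6).

Step 2 — sample covariance matrix, S[i,j] = (1/(n-1)) · Σ_k (x_{k,i} - mean_i) · (x_{k,j} - mean_j), divisor n-1 = 4:
  S[X_1,X_1] = ((-2.6)·(-2.6) + (0.4)·(0.4) + (3.4)·(3.4) + (-0.6)·(-0.6) + (-0.6)·(-0.6)) / 4 = 19.2/4 = 4.8
  S[X_1,X_2] = ((-2.6)·(1.4) + (0.4)·(-4.6) + (3.4)·(-0.6) + (-0.6)·(2.4) + (-0.6)·(1.4)) / 4 = -9.8/4 = -2.45
  S[X_2,X_2] = ((1.4)·(1.4) + (-4.6)·(-4.6) + (-0.6)·(-0.6) + (2.4)·(2.4) + (1.4)·(1.4)) / 4 = 31.2/4 = 7.8
  S = [[4.8, -2.45],
 [-2.45, 7.8]].

Step 3 — invert S. det(S) = 4.8·7.8 - (-2.45)² = 31.4375.
  S^{-1} = (1/det) · [[d, -b], [-b, a]] = [[0.2481, 0.0779],
 [0.0779, 0.1527]].

Step 4 — quadratic form (x̄ - mu_0)^T · S^{-1} · (x̄ - mu_0):
  S^{-1} · (x̄ - mu_0) = (1.2517, 0.9829),
  (x̄ - mu_0)^T · [...] = (3.6)·(1.2517) + (4.6)·(0.9829) = 9.0274.

Step 5 — scale by n: T² = 5 · 9.0274 = 45.1372.

T² ≈ 45.1372


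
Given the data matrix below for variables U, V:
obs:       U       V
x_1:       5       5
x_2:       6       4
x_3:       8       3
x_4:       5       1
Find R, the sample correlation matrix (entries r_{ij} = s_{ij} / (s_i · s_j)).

Step 1 — column means:
  mean(U) = (5 + 6 + 8 + 5) / 4 = 24/4 = 6
  mean(V) = (5 + 4 + 3 + 1) / 4 = 13/4 = 3.25

Step 2 — sample variances and covariances s[i,j] = (1/(n-1)) · Σ_k (x_{k,i} - mean_i) · (x_{k,j} - mean_j), with n-1 = 3:
  s[U,U] = ((-1)·(-1) + (0)·(0) + (2)·(2) + (-1)·(-1)) / 3 = 6/3 = 2
  s[U,V] = ((-1)·(1.75) + (0)·(0.75) + (2)·(-0.25) + (-1)·(-2.25)) / 3 = 0/3 = 0
  s[V,V] = ((1.75)·(1.75) + (0.75)·(0.75) + (-0.25)·(-0.25) + (-2.25)·(-2.25)) / 3 = 8.75/3 = 2.9167
  Sample standard deviations s_i = √(s[i,i]):
  s(U) = √(2) = 1.4142
  s(V) = √(2.9167) = 1.7078

Step 3 — r_{ij} = s_{ij} / (s_i · s_j):
  r[U,U] = 1 (diagonal).
  r[U,V] = 0 / (1.4142 · 1.7078) = 0 / 2.4152 = 0
  r[V,V] = 1 (diagonal).

R is symmetric with unit diagonal. Assembling:

R = [[1, 0],
 [0, 1]]


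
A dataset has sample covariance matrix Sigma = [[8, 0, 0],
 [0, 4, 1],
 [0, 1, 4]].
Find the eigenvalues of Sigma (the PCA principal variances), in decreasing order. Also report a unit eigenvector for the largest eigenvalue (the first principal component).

Step 1 — characteristic polynomial p(λ) = det(λI - Sigma) = λ³ - tr·λ² + c_1·λ - det, where tr = trace, c_1 = sum of the principal 2×2 minors, det = det(Sigma):
  tr = 8 + 4 + 4 = 16,
  c_1 = (8·4 - (0)²) + (8·4 - (0)²) + (4·4 - (1)²) = 32 + 32 + 15 = 79,
  det = 8·(4·4 - (1)²) - (0)·((0)·4 - (1)·(0)) + (0)·((0)·(1) - 4·(0)) = 8·(15) - (0)·(0) + (0)·(0) = 120.
  So p(λ) = λ³ - 16λ² + 79λ - 120.
Step 2 — look for an integer root (rational root theorem: any rational root is an integer divisor of 120). Testing λ = 3:
  p(3) = 27 - 144 + 237 - 120 = 0  ✓
  Dividing out (λ - 3): p(λ) = (λ - 3)(λ² - 13λ + 40).
Step 3 — remaining eigenvalues from the quadratic λ² - 13λ + 40 = 0:
  Δ = 13² - 4·40 = 169 - 160 = 9,  λ = (13 ± √9)/2 = (13 ± 3)/2 = 8 or 5.
  Sorted: λ_1 = 8,  λ_2 = 5,  λ_3 = 3  (check: sum = 16 = tr ✓).

Step 4 — unit eigenvector for λ_1 = 8: v spans the null space of (Sigma - λ_1 I), whose rows are
  r_1 = (0, 0, 0),  r_2 = (0, -4, 1),  r_3 = (0, 1, -4).
  v is orthogonal to every row, so take v ∝ r_2 × r_3 = ((-4)·(-4) - (1)·(1), (1)·(0) - (0)·(-4), (0)·(1) - (-4)·(0)) = (15, 0, 0).
  Rescale (divide by 15): u = (1, 0, 0).
  ||u|| = √((1)² + (0)² + (0)²) = √(1) = 1,  v_1 = u/||u|| ≈ (1, 0, 0) (||v_1|| = 1).

λ_1 = 8,  λ_2 = 5,  λ_3 = 3;  v_1 ≈ (1, 0, 0)


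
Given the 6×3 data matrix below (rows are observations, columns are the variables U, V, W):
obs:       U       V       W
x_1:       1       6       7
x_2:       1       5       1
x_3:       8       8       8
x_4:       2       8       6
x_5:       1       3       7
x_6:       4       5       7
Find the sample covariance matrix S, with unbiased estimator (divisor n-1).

Step 1 — column means:
  mean(U) = (1 + 1 + 8 + 2 + 1 + 4) / 6 = 17/6 = 2.8333
  mean(V) = (6 + 5 + 8 + 8 + 3 + 5) / 6 = 35/6 = 5.8333
  mean(W) = (7 + 1 + 8 + 6 + 7 + 7) / 6 = 36/6 = 6

Step 2 — sample covariance S[i,j] = (1/(n-1)) · Σ_k (x_{k,i} - mean_i) · (x_{k,j} - mean_j), with n-1 = 5.
  S[U,U] = ((-1.8333)·(-1.8333) + (-1.8333)·(-1.8333) + (5.1667)·(5.1667) + (-0.8333)·(-0.8333) + (-1.8333)·(-1.8333) + (1.1667)·(1.1667)) / 5 = 38.8333/5 = 7.7667
  S[U,V] = ((-1.8333)·(0.1667) + (-1.8333)·(-0.8333) + (5.1667)·(2.1667) + (-0.8333)·(2.1667) + (-1.8333)·(-2.8333) + (1.1667)·(-0.8333)) / 5 = 14.8333/5 = 2.9667
  S[U,W] = ((-1.8333)·(1) + (-1.8333)·(-5) + (5.1667)·(2) + (-0.8333)·(0) + (-1.8333)·(1) + (1.1667)·(1)) / 5 = 17/5 = 3.4
  S[V,V] = ((0.1667)·(0.1667) + (-0.8333)·(-0.8333) + (2.1667)·(2.1667) + (2.1667)·(2.1667) + (-2.8333)·(-2.8333) + (-0.8333)·(-0.8333)) / 5 = 18.8333/5 = 3.7667
  S[V,W] = ((0.1667)·(1) + (-0.8333)·(-5) + (2.1667)·(2) + (2.1667)·(0) + (-2.8333)·(1) + (-0.8333)·(1)) / 5 = 5/5 = 1
  S[W,W] = ((1)·(1) + (-5)·(-5) + (2)·(2) + (0)·(0) + (1)·(1) + (1)·(1)) / 5 = 32/5 = 6.4

S is symmetric (S[j,i] = S[i,j]). Assembling:

S = [[7.7667, 2.9667, 3.4],
 [2.9667, 3.7667, 1],
 [3.4, 1, 6.4]]


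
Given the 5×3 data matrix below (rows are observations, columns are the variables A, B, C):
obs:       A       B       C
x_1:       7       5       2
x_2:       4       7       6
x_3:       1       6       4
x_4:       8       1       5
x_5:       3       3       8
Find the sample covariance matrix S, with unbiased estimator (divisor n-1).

Step 1 — column means:
  mean(A) = (7 + 4 + 1 + 8 + 3) / 5 = 23/5 = 4.6
  mean(B) = (5 + 7 + 6 + 1 + 3) / 5 = 22/5 = 4.4
  mean(C) = (2 + 6 + 4 + 5 + 8) / 5 = 25/5 = 5

Step 2 — sample covariance S[i,j] = (1/(n-1)) · Σ_k (x_{k,i} - mean_i) · (x_{k,j} - mean_j), with n-1 = 4.
  S[A,A] = ((2.4)·(2.4) + (-0.6)·(-0.6) + (-3.6)·(-3.6) + (3.4)·(3.4) + (-1.6)·(-1.6)) / 4 = 33.2/4 = 8.3
  S[A,B] = ((2.4)·(0.6) + (-0.6)·(2.6) + (-3.6)·(1.6) + (3.4)·(-3.4) + (-1.6)·(-1.4)) / 4 = -15.2/4 = -3.8
  S[A,C] = ((2.4)·(-3) + (-0.6)·(1) + (-3.6)·(-1) + (3.4)·(0) + (-1.6)·(3)) / 4 = -9/4 = -2.25
  S[B,B] = ((0.6)·(0.6) + (2.6)·(2.6) + (1.6)·(1.6) + (-3.4)·(-3.4) + (-1.4)·(-1.4)) / 4 = 23.2/4 = 5.8
  S[B,C] = ((0.6)·(-3) + (2.6)·(1) + (1.6)·(-1) + (-3.4)·(0) + (-1.4)·(3)) / 4 = -5/4 = -1.25
  S[C,C] = ((-3)·(-3) + (1)·(1) + (-1)·(-1) + (0)·(0) + (3)·(3)) / 4 = 20/4 = 5

S is symmetric (S[j,i] = S[i,j]). Assembling:

S = [[8.3, -3.8, -2.25],
 [-3.8, 5.8, -1.25],
 [-2.25, -1.25, 5]]


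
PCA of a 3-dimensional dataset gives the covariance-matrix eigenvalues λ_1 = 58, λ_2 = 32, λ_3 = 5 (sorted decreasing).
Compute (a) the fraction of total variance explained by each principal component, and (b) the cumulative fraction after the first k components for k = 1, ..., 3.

Step 1 — total variance = trace(Sigma) = Σ λ_i = 58 + 32 + 5 = 95.

Step 2 — fraction explained by component i = λ_i / Σ λ:
  PC1: 58/95 = 0.6105
  PC2: 32/95 = 0.3368
  PC3: 5/95 = 0.0526

Step 3 — cumulative fraction after k components = (λ_1 + ... + λ_k) / Σ λ:
  k = 1: 58/95 = 0.6105
  k = 2: (58 + 32)/95 = 90/95 = 0.9474
  k = 3: (58 + 32 + 5)/95 = 95/95 = 1

Summary (fraction, with percent):

explained: PC1 0.6105 (61.05%), PC2 0.3368 (33.68%), PC3 0.0526 (5.26%);  cumulative: 0.6105, 0.9474, 1


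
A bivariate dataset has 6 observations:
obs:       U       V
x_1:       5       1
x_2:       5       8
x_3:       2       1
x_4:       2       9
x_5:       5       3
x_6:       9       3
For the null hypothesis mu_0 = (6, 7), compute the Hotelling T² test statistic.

Step 1 — sample mean vector:
  mean(U) = (5 + 5 + 2 + 2 + 5 + 9) / 6 = 28/6 = 4.6667
  mean(V) = (1 + 8 + 1 + 9 + 3 + 3) / 6 = 25/6 = 4.1667
  x̄ = (4.6667, 4.1667),  deviation x̄ - mu_0 = (4.6667, 4.1667) - (6, 7) = (-1.3333, -2.8333).

Step 2 — sample covariance matrix, S[i,j] = (1/(n-1)) · Σ_k (x_{k,i} - mean_i) · (x_{k,j} - mean_j), divisor n-1 = 5:
  S[U,U] = ((0.3333)·(0.3333) + (0.3333)·(0.3333) + (-2.6667)·(-2.6667) + (-2.6667)·(-2.6667) + (0.3333)·(0.3333) + (4.3333)·(4.3333)) / 5 = 33.3333/5 = 6.6667
  S[U,V] = ((0.3333)·(-3.1667) + (0.3333)·(3.8333) + (-2.6667)·(-3.1667) + (-2.6667)·(4.8333) + (0.3333)·(-1.1667) + (4.3333)·(-1.1667)) / 5 = -9.6667/5 = -1.9333
  S[V,V] = ((-3.1667)·(-3.1667) + (3.8333)·(3.8333) + (-3.1667)·(-3.1667) + (4.8333)·(4.8333) + (-1.1667)·(-1.1667) + (-1.1667)·(-1.1667)) / 5 = 60.8333/5 = 12.1667
  S = [[6.6667, -1.9333],
 [-1.9333, 12.1667]].

Step 3 — invert S. det(S) = 6.6667·12.1667 - (-1.9333)² = 77.3733.
  S^{-1} = (1/det) · [[d, -b], [-b, a]] = [[0.1572, 0.025],
 [0.025, 0.0862]].

Step 4 — quadratic form (x̄ - mu_0)^T · S^{-1} · (x̄ - mu_0):
  S^{-1} · (x̄ - mu_0) = (-0.2805, -0.2774),
  (x̄ - mu_0)^T · [...] = (-1.3333)·(-0.2805) + (-2.8333)·(-0.2774) = 1.16.

Step 5 — scale by n: T² = 6 · 1.16 = 6.9602.

T² ≈ 6.9602


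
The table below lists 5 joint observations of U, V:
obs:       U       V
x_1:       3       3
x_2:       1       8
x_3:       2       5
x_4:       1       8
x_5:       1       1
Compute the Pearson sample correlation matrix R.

Step 1 — column means:
  mean(U) = (3 + 1 + 2 + 1 + 1) / 5 = 8/5 = 1.6
  mean(V) = (3 + 8 + 5 + 8 + 1) / 5 = 25/5 = 5

Step 2 — sample variances and covariances s[i,j] = (1/(n-1)) · Σ_k (x_{k,i} - mean_i) · (x_{k,j} - mean_j), with n-1 = 4:
  s[U,U] = ((1.4)·(1.4) + (-0.6)·(-0.6) + (0.4)·(0.4) + (-0.6)·(-0.6) + (-0.6)·(-0.6)) / 4 = 3.2/4 = 0.8
  s[U,V] = ((1.4)·(-2) + (-0.6)·(3) + (0.4)·(0) + (-0.6)·(3) + (-0.6)·(-4)) / 4 = -4/4 = -1
  s[V,V] = ((-2)·(-2) + (3)·(3) + (0)·(0) + (3)·(3) + (-4)·(-4)) / 4 = 38/4 = 9.5
  Sample standard deviations s_i = √(s[i,i]):
  s(U) = √(0.8) = 0.8944
  s(V) = √(9.5) = 3.0822

Step 3 — r_{ij} = s_{ij} / (s_i · s_j):
  r[U,U] = 1 (diagonal).
  r[U,V] = -1 / (0.8944 · 3.0822) = -1 / 2.7568 = -0.3627
  r[V,V] = 1 (diagonal).

R is symmetric with unit diagonal. Assembling:

R = [[1, -0.3627],
 [-0.3627, 1]]


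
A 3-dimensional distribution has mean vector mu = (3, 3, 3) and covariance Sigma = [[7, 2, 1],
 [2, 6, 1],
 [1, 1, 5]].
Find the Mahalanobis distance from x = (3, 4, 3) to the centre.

Step 1 — centre the observation: (x - mu) = (0, 1, 0).

Step 2 — invert Sigma (cofactor / det for 3×3, or solve directly):
  Sigma^{-1} = [[0.1602, -0.0497, -0.0221],
 [-0.0497, 0.1878, -0.0276],
 [-0.0221, -0.0276, 0.2099]].

Step 3 — form the quadratic (x - mu)^T · Sigma^{-1} · (x - mu):
  Sigma^{-1} · (x - mu) = (-0.0497, 0.1878, -0.0276).
  (x - mu)^T · [Sigma^{-1} · (x - mu)] = (0)·(-0.0497) + (1)·(0.1878) + (0)·(-0.0276) = 0.1878.

Step 4 — take square root: d = √(0.1878) ≈ 0.4334.

d(x, mu) = √(0.1878) ≈ 0.4334


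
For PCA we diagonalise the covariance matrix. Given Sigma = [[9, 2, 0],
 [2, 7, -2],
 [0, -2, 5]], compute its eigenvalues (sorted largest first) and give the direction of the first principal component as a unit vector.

Step 1 — characteristic polynomial p(λ) = det(λI - Sigma) = λ³ - tr·λ² + c_1·λ - det, where tr = trace, c_1 = sum of the principal 2×2 minors, det = det(Sigma):
  tr = 9 + 7 + 5 = 21,
  c_1 = (9·7 - (2)²) + (9·5 - (0)²) + (7·5 - (-2)²) = 59 + 45 + 31 = 135,
  det = 9·(7·5 - (-2)²) - (2)·((2)·5 - (-2)·(0)) + (0)·((2)·(-2) - 7·(0)) = 9·(31) - (2)·(10) + (0)·(-4) = 259.
  So p(λ) = λ³ - 21λ² + 135λ - 259.
Step 2 — look for an integer root (rational root theorem: any rational root is an integer divisor of 259). Testing λ = 7:
  p(7) = 343 - 1029 + 945 - 259 = 0  ✓
  Dividing out (λ - 7): p(λ) = (λ - 7)(λ² - 14λ + 37).
Step 3 — remaining eigenvalues from the quadratic λ² - 14λ + 37 = 0:
  Δ = 14² - 4·37 = 196 - 148 = 48,  λ = (14 ± √48)/2 = (14 ± 6.9282)/2 ≈ 10.4641 or 3.5359.
  Sorted: λ_1 = 10.4641,  λ_2 = 7,  λ_3 = 3.5359  (check: sum = 21 = tr ✓).

Step 4 — unit eigenvector for λ_1 ≈ 10.4641: v spans the null space of (Sigma - λ_1 I), whose rows are
  r_1 = (-1.4641, 2, 0),  r_2 = (2, -3.4641, -2),  r_3 = (0, -2, -5.4641).
  v is orthogonal to every row, so take v ∝ r_1 × r_2 = ((2)·(-2) - (0)·(-3.4641), (0)·(2) - (-1.4641)·(-2), (-1.4641)·(-3.4641) - (2)·(2)) ≈ (-4, -2.9282, 1.0718).
  Rescale (multiply by -1 so the first nonzero entry is positive): u = (4, 2.9282, -1.0718).
  ||u|| = √((4)² + (2.9282)² + (-1.0718)²) = √(25.7231) ≈ 5.0718,  v_1 = u/||u|| ≈ (0.7887, 0.5774, -0.2113) (||v_1|| = 1).

λ_1 = 10.4641,  λ_2 = 7,  λ_3 = 3.5359;  v_1 ≈ (0.7887, 0.5774, -0.2113)


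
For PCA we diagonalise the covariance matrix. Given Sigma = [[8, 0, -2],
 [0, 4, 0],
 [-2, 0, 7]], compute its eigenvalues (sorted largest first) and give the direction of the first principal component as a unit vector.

Step 1 — characteristic polynomial p(λ) = det(λI - Sigma) = λ³ - tr·λ² + c_1·λ - det, where tr = trace, c_1 = sum of the principal 2×2 minors, det = det(Sigma):
  tr = 8 + 4 + 7 = 19,
  c_1 = (8·4 - (0)²) + (8·7 - (-2)²) + (4·7 - (0)²) = 32 + 52 + 28 = 112,
  det = 8·(4·7 - (0)²) - (0)·((0)·7 - (0)·(-2)) + (-2)·((0)·(0) - 4·(-2)) = 8·(28) - (0)·(0) + (-2)·(8) = 208.
  So p(λ) = λ³ - 19λ² + 112λ - 208.
Step 2 — look for an integer root (rational root theorem: any rational root is an integer divisor of 208). Testing λ = 4:
  p(4) = 64 - 304 + 448 - 208 = 0  ✓
  Dividing out (λ - 4): p(λ) = (λ - 4)(λ² - 15λ + 52).
Step 3 — remaining eigenvalues from the quadratic λ² - 15λ + 52 = 0:
  Δ = 15² - 4·52 = 225 - 208 = 17,  λ = (15 ± √17)/2 = (15 ± 4.1231)/2 ≈ 9.5616 or 5.4384.
  Sorted: λ_1 = 9.5616,  λ_2 = 5.4384,  λ_3 = 4  (check: sum = 19 = tr ✓).

Step 4 — unit eigenvector for λ_1 ≈ 9.5616: v spans the null space of (Sigma - λ_1 I), whose rows are
  r_1 = (-1.5616, 0, -2),  r_2 = (0, -5.5616, 0),  r_3 = (-2, 0, -2.5616).
  v is orthogonal to every row, so take v ∝ r_1 × r_2 = ((0)·(0) - (-2)·(-5.5616), (-2)·(0) - (-1.5616)·(0), (-1.5616)·(-5.5616) - (0)·(0)) ≈ (-11.1231, 0, 8.6847).
  Rescale (multiply by -1 so the first nonzero entry is positive): u = (11.1231, 0, -8.6847).
  ||u|| = √((11.1231)² + (0)² + (-8.6847)²) = √(199.1468) ≈ 14.1119,  v_1 = u/||u|| ≈ (0.7882, 0, -0.6154) (||v_1|| = 1).

λ_1 = 9.5616,  λ_2 = 5.4384,  λ_3 = 4;  v_1 ≈ (0.7882, 0, -0.6154)


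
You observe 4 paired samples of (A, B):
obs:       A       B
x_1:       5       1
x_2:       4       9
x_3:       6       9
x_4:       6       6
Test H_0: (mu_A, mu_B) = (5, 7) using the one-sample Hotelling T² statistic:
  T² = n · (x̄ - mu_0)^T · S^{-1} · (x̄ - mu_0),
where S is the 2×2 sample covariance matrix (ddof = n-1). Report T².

Step 1 — sample mean vector:
  mean(A) = (5 + 4 + 6 + 6) / 4 = 21/4 = 5.25
  mean(B) = (1 + 9 + 9 + 6) / 4 = 25/4 = 6.25
  x̄ = (5.25, 6.25),  deviation x̄ - mu_0 = (5.25, 6.25) - (5, 7) = (0.25, -0.75).

Step 2 — sample covariance matrix, S[i,j] = (1/(n-1)) · Σ_k (x_{k,i} - mean_i) · (x_{k,j} - mean_j), divisor n-1 = 3:
  S[A,A] = ((-0.25)·(-0.25) + (-1.25)·(-1.25) + (0.75)·(0.75) + (0.75)·(0.75)) / 3 = 2.75/3 = 0.9167
  S[A,B] = ((-0.25)·(-5.25) + (-1.25)·(2.75) + (0.75)·(2.75) + (0.75)·(-0.25)) / 3 = -0.25/3 = -0.0833
  S[B,B] = ((-5.25)·(-5.25) + (2.75)·(2.75) + (2.75)·(2.75) + (-0.25)·(-0.25)) / 3 = 42.75/3 = 14.25
  S = [[0.9167, -0.0833],
 [-0.0833, 14.25]].

Step 3 — invert S. det(S) = 0.9167·14.25 - (-0.0833)² = 13.0556.
  S^{-1} = (1/det) · [[d, -b], [-b, a]] = [[1.0915, 0.0064],
 [0.0064, 0.0702]].

Step 4 — quadratic form (x̄ - mu_0)^T · S^{-1} · (x̄ - mu_0):
  S^{-1} · (x̄ - mu_0) = (0.2681, -0.0511),
  (x̄ - mu_0)^T · [...] = (0.25)·(0.2681) + (-0.75)·(-0.0511) = 0.1053.

Step 5 — scale by n: T² = 4 · 0.1053 = 0.4213.

T² ≈ 0.4213


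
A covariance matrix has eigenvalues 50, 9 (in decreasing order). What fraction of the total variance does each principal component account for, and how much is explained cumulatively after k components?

Step 1 — total variance = trace(Sigma) = Σ λ_i = 50 + 9 = 59.

Step 2 — fraction explained by component i = λ_i / Σ λ:
  PC1: 50/59 = 0.8475
  PC2: 9/59 = 0.1525

Step 3 — cumulative fraction after k components = (λ_1 + ... + λ_k) / Σ λ:
  k = 1: 50/59 = 0.8475
  k = 2: (50 + 9)/59 = 59/59 = 1

Summary (fraction, with percent):

explained: PC1 0.8475 (84.75%), PC2 0.1525 (15.25%);  cumulative: 0.8475, 1


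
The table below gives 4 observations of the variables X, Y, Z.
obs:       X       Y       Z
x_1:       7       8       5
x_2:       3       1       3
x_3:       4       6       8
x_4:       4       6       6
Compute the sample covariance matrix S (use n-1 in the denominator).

Step 1 — column means:
  mean(X) = (7 + 3 + 4 + 4) / 4 = 18/4 = 4.5
  mean(Y) = (8 + 1 + 6 + 6) / 4 = 21/4 = 5.25
  mean(Z) = (5 + 3 + 8 + 6) / 4 = 22/4 = 5.5

Step 2 — sample covariance S[i,j] = (1/(n-1)) · Σ_k (x_{k,i} - mean_i) · (x_{k,j} - mean_j), with n-1 = 3.
  S[X,X] = ((2.5)·(2.5) + (-1.5)·(-1.5) + (-0.5)·(-0.5) + (-0.5)·(-0.5)) / 3 = 9/3 = 3
  S[X,Y] = ((2.5)·(2.75) + (-1.5)·(-4.25) + (-0.5)·(0.75) + (-0.5)·(0.75)) / 3 = 12.5/3 = 4.1667
  S[X,Z] = ((2.5)·(-0.5) + (-1.5)·(-2.5) + (-0.5)·(2.5) + (-0.5)·(0.5)) / 3 = 1/3 = 0.3333
  S[Y,Y] = ((2.75)·(2.75) + (-4.25)·(-4.25) + (0.75)·(0.75) + (0.75)·(0.75)) / 3 = 26.75/3 = 8.9167
  S[Y,Z] = ((2.75)·(-0.5) + (-4.25)·(-2.5) + (0.75)·(2.5) + (0.75)·(0.5)) / 3 = 11.5/3 = 3.8333
  S[Z,Z] = ((-0.5)·(-0.5) + (-2.5)·(-2.5) + (2.5)·(2.5) + (0.5)·(0.5)) / 3 = 13/3 = 4.3333

S is symmetric (S[j,i] = S[i,j]). Assembling:

S = [[3, 4.1667, 0.3333],
 [4.1667, 8.9167, 3.8333],
 [0.3333, 3.8333, 4.3333]]
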